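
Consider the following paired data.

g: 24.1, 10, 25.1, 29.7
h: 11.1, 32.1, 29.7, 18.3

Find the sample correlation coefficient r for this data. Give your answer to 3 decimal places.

-0.594

n = 4, Σg = 88.9, Σh = 91.2, Σg² = 2192.91, Σh² = 2370.6, Σgh = 1877.49
nΣgh − ΣgΣh = 7509.96 − 8107.68 = -597.72
nΣg² − (Σg)² = 8771.64 − 7903.21 = 868.43; nΣh² − (Σh)² = 9482.4 − 8317.44 = 1164.96
r = -597.72 / √(868.43 × 1164.96) = -597.72 / 1005.8261 ≈ -0.594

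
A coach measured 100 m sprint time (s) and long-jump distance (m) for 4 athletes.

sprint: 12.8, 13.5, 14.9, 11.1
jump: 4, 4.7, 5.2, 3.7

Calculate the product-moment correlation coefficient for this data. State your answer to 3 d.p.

0.958

n = 4, Σx = 52.3, Σy = 17.6, Σx² = 691.31, Σy² = 78.82, Σxy = 233.2
nΣxy − ΣxΣy = 932.8 − 920.48 = 12.32
nΣx² − (Σx)² = 2765.24 − 2735.29 = 29.95; nΣy² − (Σy)² = 315.28 − 309.76 = 5.52
r = 12.32 / √(29.95 × 5.52) = 12.32 / 12.8578 ≈ 0.958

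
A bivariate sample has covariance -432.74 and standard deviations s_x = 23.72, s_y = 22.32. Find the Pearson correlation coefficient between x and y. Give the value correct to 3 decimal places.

r = Cov(x,y) / (s_x · s_y) = -432.74 / (23.72 × 22.32)
  = -432.74 / 529.4304 ≈ -0.817

-0.817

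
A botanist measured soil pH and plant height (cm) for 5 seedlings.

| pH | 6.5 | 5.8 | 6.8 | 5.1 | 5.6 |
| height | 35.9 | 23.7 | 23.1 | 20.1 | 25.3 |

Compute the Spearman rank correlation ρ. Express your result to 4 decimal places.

0.3000

Rank pH: 4, 3, 5, 1, 2
Rank height: 5, 3, 2, 1, 4
d = rank(pH) − rank(height): -1, 0, 3, 0, -2; Σd² = 14
ρ = 1 − 6Σd² / [n(n²−1)] = 1 − 6×14 / (5×24) = 1 − 84/120 ≈ 0.3000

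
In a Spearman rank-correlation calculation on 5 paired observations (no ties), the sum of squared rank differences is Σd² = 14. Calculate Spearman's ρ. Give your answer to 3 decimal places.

ρ = 1 − 6Σd² / [n(n²−1)] = 1 − 6×14 / (5×24)
  = 1 − 84/120 = 1 − 0.7000 ≈ 0.300

0.300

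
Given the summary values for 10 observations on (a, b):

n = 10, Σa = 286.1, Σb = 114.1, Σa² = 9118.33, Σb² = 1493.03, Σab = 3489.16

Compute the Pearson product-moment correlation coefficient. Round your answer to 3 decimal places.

0.532

r = (nΣab − ΣaΣb) / √[(nΣa² − (Σa)²)(nΣb² − (Σb)²)]
Numerator: 10×3489.16 − 286.1×114.1 = 2247.59
Denominator: √[(91183.3 − 81853.21)(14930.3 − 13018.81)] = √[9330.09 × 1911.49] = 4223.0763
r = 2247.59 / 4223.0763 ≈ 0.532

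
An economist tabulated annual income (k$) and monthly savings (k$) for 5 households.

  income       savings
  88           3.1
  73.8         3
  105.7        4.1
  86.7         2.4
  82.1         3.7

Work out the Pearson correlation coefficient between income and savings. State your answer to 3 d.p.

0.554

n = 5, Σx = 436.3, Σy = 16.3, Σx² = 38620.23, Σy² = 54.87, Σxy = 1439.42
nΣxy − ΣxΣy = 7197.1 − 7111.69 = 85.41
nΣx² − (Σx)² = 193101.15 − 190357.69 = 2743.46; nΣy² − (Σy)² = 274.35 − 265.69 = 8.66
r = 85.41 / √(2743.46 × 8.66) = 85.41 / 154.1375 ≈ 0.554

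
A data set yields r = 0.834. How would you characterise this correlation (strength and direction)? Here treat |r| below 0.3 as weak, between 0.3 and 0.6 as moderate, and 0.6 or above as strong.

r = 0.834 > 0 so the relationship is positive.
|r| = 0.834, which falls in the strong range.

strong positive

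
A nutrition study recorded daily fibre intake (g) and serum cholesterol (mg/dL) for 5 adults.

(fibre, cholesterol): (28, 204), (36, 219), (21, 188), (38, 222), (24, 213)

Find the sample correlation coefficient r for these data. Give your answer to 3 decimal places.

n = 5, Σx = 147, Σy = 1046, Σx² = 4541, Σy² = 219574, Σxy = 31092
nΣxy − ΣxΣy = 155460 − 153762 = 1698
nΣx² − (Σx)² = 22705 − 21609 = 1096; nΣy² − (Σy)² = 1097870 − 1094116 = 3754
r = 1698 / √(1096 × 3754) = 1698 / 2028.3944 ≈ 0.837

0.837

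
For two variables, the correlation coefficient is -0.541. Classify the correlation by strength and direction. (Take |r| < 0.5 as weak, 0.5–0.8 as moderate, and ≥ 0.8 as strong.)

moderate negative

r = -0.541 < 0 so the relationship is negative.
|r| = 0.541, which falls in the moderate range.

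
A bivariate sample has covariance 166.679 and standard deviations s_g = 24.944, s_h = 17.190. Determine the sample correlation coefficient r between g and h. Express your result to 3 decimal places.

0.389

r = Cov(g,h) / (s_g · s_h) = 166.679 / (24.944 × 17.190)
  = 166.679 / 428.7874 ≈ 0.389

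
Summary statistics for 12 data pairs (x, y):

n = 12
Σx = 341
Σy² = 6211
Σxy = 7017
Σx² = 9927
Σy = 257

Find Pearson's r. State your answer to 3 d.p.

r = (nΣxy − ΣxΣy) / √[(nΣx² − (Σx)²)(nΣy² − (Σy)²)]
Numerator: 12×7017 − 341×257 = -3433
Denominator: √[(119124 − 116281)(74532 − 66049)] = √[2843 × 8483] = 4910.9234
r = -3433 / 4910.9234 ≈ -0.699

-0.699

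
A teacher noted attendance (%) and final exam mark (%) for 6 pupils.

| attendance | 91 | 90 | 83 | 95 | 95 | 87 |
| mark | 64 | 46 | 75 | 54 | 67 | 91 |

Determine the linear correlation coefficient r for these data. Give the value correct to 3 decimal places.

-0.528

n = 6, Σx = 541, Σy = 397, Σx² = 48889, Σy² = 27523, Σxy = 35601
nΣxy − ΣxΣy = 213606 − 214777 = -1171
nΣx² − (Σx)² = 293334 − 292681 = 653; nΣy² − (Σy)² = 165138 − 157609 = 7529
r = -1171 / √(653 × 7529) = -1171 / 2217.3040 ≈ -0.528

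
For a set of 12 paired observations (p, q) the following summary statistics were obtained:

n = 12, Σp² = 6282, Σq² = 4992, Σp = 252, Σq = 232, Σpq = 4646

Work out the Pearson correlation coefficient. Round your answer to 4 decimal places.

-0.3191

r = (nΣpq − ΣpΣq) / √[(nΣp² − (Σp)²)(nΣq² − (Σq)²)]
Numerator: 12×4646 − 252×232 = -2712
Denominator: √[(75384 − 63504)(59904 − 53824)] = √[11880 × 6080] = 8498.8470
r = -2712 / 8498.8470 ≈ -0.3191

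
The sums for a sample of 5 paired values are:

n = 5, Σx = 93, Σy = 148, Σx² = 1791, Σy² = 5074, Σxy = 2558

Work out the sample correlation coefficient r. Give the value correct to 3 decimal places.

-0.946

r = (nΣxy − ΣxΣy) / √[(nΣx² − (Σx)²)(nΣy² − (Σy)²)]
Numerator: 5×2558 − 93×148 = -974
Denominator: √[(8955 − 8649)(25370 − 21904)] = √[306 × 3466] = 1029.8524
r = -974 / 1029.8524 ≈ -0.946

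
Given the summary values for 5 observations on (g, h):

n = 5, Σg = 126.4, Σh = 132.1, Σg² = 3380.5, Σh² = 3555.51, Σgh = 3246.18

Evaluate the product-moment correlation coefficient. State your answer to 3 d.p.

-0.848

r = (nΣgh − ΣgΣh) / √[(nΣg² − (Σg)²)(nΣh² − (Σh)²)]
Numerator: 5×3246.18 − 126.4×132.1 = -466.54
Denominator: √[(16902.5 − 15976.96)(17777.55 − 17450.41)] = √[925.54 × 327.14] = 550.2555
r = -466.54 / 550.2555 ≈ -0.848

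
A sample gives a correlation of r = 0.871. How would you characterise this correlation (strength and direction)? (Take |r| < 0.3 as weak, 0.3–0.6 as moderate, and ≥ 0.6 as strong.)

strong positive

r = 0.871 > 0 so the relationship is positive.
|r| = 0.871, which falls in the strong range.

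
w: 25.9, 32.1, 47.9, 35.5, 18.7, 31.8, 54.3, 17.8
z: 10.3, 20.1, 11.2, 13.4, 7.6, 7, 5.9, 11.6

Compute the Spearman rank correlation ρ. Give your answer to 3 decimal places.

-0.119

Rank w: 3, 5, 7, 6, 2, 4, 8, 1
Rank z: 4, 8, 5, 7, 3, 2, 1, 6
d = rank(w) − rank(z): -1, -3, 2, -1, -1, 2, 7, -5; Σd² = 94
ρ = 1 − 6Σd² / [n(n²−1)] = 1 − 6×94 / (8×63) = 1 − 564/504 ≈ -0.119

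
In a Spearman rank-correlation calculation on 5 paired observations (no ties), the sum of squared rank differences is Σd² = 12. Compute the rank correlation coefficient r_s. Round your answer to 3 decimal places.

ρ = 1 − 6Σd² / [n(n²−1)] = 1 − 6×12 / (5×24)
  = 1 − 72/120 = 1 − 0.6000 ≈ 0.400

0.400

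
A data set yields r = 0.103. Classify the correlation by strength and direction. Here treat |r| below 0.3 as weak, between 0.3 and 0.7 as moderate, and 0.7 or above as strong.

r = 0.103 > 0 so the relationship is positive.
|r| = 0.103, which falls in the weak range.

weak positive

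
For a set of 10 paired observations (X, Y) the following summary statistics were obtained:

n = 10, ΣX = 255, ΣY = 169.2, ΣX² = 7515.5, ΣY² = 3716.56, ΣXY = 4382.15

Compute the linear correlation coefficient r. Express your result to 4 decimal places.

0.0726

r = (nΣXY − ΣXΣY) / √[(nΣX² − (ΣX)²)(nΣY² − (ΣY)²)]
Numerator: 10×4382.15 − 255×169.2 = 675.5
Denominator: √[(75155 − 65025)(37165.6 − 28628.64)] = √[10130 × 8536.96] = 9299.4303
r = 675.5 / 9299.4303 ≈ 0.0726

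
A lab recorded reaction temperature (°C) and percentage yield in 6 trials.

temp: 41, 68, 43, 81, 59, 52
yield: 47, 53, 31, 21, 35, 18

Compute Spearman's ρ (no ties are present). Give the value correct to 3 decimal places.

Rank temp: 1, 5, 2, 6, 4, 3
Rank yield: 5, 6, 3, 2, 4, 1
d = rank(temp) − rank(yield): -4, -1, -1, 4, 0, 2; Σd² = 38
ρ = 1 − 6Σd² / [n(n²−1)] = 1 − 6×38 / (6×35) = 1 − 228/210 ≈ -0.086

-0.086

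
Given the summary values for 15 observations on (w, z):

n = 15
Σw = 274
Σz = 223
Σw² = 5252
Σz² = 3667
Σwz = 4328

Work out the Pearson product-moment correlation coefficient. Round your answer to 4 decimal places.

0.8637

r = (nΣwz − ΣwΣz) / √[(nΣw² − (Σw)²)(nΣz² − (Σz)²)]
Numerator: 15×4328 − 274×223 = 3818
Denominator: √[(78780 − 75076)(55005 − 49729)] = √[3704 × 5276] = 4420.6678
r = 3818 / 4420.6678 ≈ 0.8637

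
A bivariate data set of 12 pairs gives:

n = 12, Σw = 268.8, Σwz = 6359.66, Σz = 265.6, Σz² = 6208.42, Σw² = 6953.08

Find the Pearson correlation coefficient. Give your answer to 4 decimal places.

0.7399

r = (nΣwz − ΣwΣz) / √[(nΣw² − (Σw)²)(nΣz² − (Σz)²)]
Numerator: 12×6359.66 − 268.8×265.6 = 4922.64
Denominator: √[(83436.96 − 72253.44)(74501.04 − 70543.36)] = √[11183.52 × 3957.68] = 6652.8786
r = 4922.64 / 6652.8786 ≈ 0.7399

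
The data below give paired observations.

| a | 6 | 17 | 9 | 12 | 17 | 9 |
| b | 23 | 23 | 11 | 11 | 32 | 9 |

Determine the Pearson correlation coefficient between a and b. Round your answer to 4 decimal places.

0.5409

n = 6, Σa = 70, Σb = 109, Σa² = 920, Σb² = 2405, Σab = 1385
nΣab − ΣaΣb = 8310 − 7630 = 680
nΣa² − (Σa)² = 5520 − 4900 = 620; nΣb² − (Σb)² = 14430 − 11881 = 2549
r = 680 / √(620 × 2549) = 680 / 1257.1317 ≈ 0.5409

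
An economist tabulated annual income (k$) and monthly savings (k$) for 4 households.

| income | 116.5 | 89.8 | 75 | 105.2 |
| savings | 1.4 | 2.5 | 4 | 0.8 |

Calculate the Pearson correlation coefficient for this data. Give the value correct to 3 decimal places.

-0.902

n = 4, Σx = 386.5, Σy = 8.7, Σx² = 38328.33, Σy² = 24.85, Σxy = 771.76
nΣxy − ΣxΣy = 3087.04 − 3362.55 = -275.51
nΣx² − (Σx)² = 153313.32 − 149382.25 = 3931.07; nΣy² − (Σy)² = 99.4 − 75.69 = 23.71
r = -275.51 / √(3931.07 × 23.71) = -275.51 / 305.2960 ≈ -0.902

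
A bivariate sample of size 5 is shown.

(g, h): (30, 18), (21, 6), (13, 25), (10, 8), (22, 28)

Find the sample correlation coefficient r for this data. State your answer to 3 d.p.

0.176

n = 5, Σg = 96, Σh = 85, Σg² = 2094, Σh² = 1833, Σgh = 1687
nΣgh − ΣgΣh = 8435 − 8160 = 275
nΣg² − (Σg)² = 10470 − 9216 = 1254; nΣh² − (Σh)² = 9165 − 7225 = 1940
r = 275 / √(1254 × 1940) = 275 / 1559.7307 ≈ 0.176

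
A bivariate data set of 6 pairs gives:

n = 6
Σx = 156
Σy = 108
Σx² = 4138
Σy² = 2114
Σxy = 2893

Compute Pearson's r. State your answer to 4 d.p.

0.7199

r = (nΣxy − ΣxΣy) / √[(nΣx² − (Σx)²)(nΣy² − (Σy)²)]
Numerator: 6×2893 − 156×108 = 510
Denominator: √[(24828 − 24336)(12684 − 11664)] = √[492 × 1020] = 708.4067
r = 510 / 708.4067 ≈ 0.7199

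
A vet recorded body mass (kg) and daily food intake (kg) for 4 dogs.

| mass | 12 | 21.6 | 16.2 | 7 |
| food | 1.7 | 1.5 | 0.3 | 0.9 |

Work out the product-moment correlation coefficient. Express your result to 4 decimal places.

0.1257

n = 4, Σx = 56.8, Σy = 4.4, Σx² = 922, Σy² = 6.04, Σxy = 63.96
nΣxy − ΣxΣy = 255.84 − 249.92 = 5.92
nΣx² − (Σx)² = 3688 − 3226.24 = 461.76; nΣy² − (Σy)² = 24.16 − 19.36 = 4.8
r = 5.92 / √(461.76 × 4.8) = 5.92 / 47.0792 ≈ 0.1257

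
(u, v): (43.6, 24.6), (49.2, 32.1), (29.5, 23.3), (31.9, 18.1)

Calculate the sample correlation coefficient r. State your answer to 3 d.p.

n = 4, Σu = 154.2, Σv = 98.1, Σu² = 6209.46, Σv² = 2506.07, Σuv = 3916.62
nΣuv − ΣuΣv = 15666.48 − 15127.02 = 539.46
nΣu² − (Σu)² = 24837.84 − 23777.64 = 1060.2; nΣv² − (Σv)² = 10024.28 − 9623.61 = 400.67
r = 539.46 / √(1060.2 × 400.67) = 539.46 / 651.7594 ≈ 0.828

0.828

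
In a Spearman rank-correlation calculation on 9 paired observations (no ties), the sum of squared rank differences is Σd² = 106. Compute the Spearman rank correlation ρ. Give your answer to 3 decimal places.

0.117

ρ = 1 − 6Σd² / [n(n²−1)] = 1 − 6×106 / (9×80)
  = 1 − 636/720 = 1 − 0.8833 ≈ 0.117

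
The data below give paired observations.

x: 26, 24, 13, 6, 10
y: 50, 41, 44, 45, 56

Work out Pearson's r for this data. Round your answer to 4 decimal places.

-0.2067

n = 5, Σx = 79, Σy = 236, Σx² = 1557, Σy² = 11278, Σxy = 3686
nΣxy − ΣxΣy = 18430 − 18644 = -214
nΣx² − (Σx)² = 7785 − 6241 = 1544; nΣy² − (Σy)² = 56390 − 55696 = 694
r = -214 / √(1544 × 694) = -214 / 1035.1502 ≈ -0.2067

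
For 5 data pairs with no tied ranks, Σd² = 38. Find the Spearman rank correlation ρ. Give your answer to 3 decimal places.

-0.900

ρ = 1 − 6Σd² / [n(n²−1)] = 1 − 6×38 / (5×24)
  = 1 − 228/120 = 1 − 1.9000 ≈ -0.900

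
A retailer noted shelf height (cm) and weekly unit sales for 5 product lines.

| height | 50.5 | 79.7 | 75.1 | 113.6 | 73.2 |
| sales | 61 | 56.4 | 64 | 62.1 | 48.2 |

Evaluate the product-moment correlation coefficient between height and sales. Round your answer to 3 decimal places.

0.156

n = 5, Σx = 392.1, Σy = 291.7, Σx² = 32805.55, Σy² = 17177.61, Σxy = 22964.78
nΣxy − ΣxΣy = 114823.9 − 114375.57 = 448.33
nΣx² − (Σx)² = 164027.75 − 153742.41 = 10285.34; nΣy² − (Σy)² = 85888.05 − 85088.89 = 799.16
r = 448.33 / √(10285.34 × 799.16) = 448.33 / 2866.9901 ≈ 0.156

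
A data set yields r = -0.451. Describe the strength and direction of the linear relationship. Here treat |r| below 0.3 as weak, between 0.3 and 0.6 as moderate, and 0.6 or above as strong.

moderate negative

r = -0.451 < 0 so the relationship is negative.
|r| = 0.451, which falls in the moderate range.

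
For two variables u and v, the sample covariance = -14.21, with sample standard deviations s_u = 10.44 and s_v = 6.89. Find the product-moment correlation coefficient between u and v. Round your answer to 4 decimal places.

-0.1975

r = Cov(u,v) / (s_u · s_v) = -14.21 / (10.44 × 6.89)
  = -14.21 / 71.9316 ≈ -0.1975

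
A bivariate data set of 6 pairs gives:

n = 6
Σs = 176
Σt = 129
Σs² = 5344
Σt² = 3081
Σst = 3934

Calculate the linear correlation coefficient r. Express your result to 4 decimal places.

0.6352

r = (nΣst − ΣsΣt) / √[(nΣs² − (Σs)²)(nΣt² − (Σt)²)]
Numerator: 6×3934 − 176×129 = 900
Denominator: √[(32064 − 30976)(18486 − 16641)] = √[1088 × 1845] = 1416.8133
r = 900 / 1416.8133 ≈ 0.6352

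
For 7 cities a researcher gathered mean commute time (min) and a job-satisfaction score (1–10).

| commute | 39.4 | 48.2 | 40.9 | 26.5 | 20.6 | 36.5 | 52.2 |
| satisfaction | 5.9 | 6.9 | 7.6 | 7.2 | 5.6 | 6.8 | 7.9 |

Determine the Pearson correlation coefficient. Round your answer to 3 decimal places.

0.601

n = 7, Σx = 264.3, Σy = 47.9, Σx² = 10732.11, Σy² = 332.03, Σxy = 1842.62
nΣxy − ΣxΣy = 12898.34 − 12659.97 = 238.37
nΣx² − (Σx)² = 75124.77 − 69854.49 = 5270.28; nΣy² − (Σy)² = 2324.21 − 2294.41 = 29.8
r = 238.37 / √(5270.28 × 29.8) = 238.37 / 396.3008 ≈ 0.601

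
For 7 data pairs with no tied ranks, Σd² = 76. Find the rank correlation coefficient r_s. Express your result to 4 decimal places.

ρ = 1 − 6Σd² / [n(n²−1)] = 1 − 6×76 / (7×48)
  = 1 − 456/336 = 1 − 1.35714 ≈ -0.3571

-0.3571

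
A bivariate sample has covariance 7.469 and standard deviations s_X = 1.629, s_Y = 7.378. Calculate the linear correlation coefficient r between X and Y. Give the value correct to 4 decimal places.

r = Cov(X,Y) / (s_X · s_Y) = 7.469 / (1.629 × 7.378)
  = 7.469 / 12.0188 ≈ 0.6214

0.6214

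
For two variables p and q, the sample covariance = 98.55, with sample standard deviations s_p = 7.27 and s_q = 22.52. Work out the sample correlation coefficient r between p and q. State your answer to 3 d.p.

0.602

r = Cov(p,q) / (s_p · s_q) = 98.55 / (7.27 × 22.52)
  = 98.55 / 163.7204 ≈ 0.602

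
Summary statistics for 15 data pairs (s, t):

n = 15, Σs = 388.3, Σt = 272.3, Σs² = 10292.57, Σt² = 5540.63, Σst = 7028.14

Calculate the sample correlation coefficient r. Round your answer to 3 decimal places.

r = (nΣst − ΣsΣt) / √[(nΣs² − (Σs)²)(nΣt² − (Σt)²)]
Numerator: 15×7028.14 − 388.3×272.3 = -311.99
Denominator: √[(154388.55 − 150776.89)(83109.45 − 74147.29)] = √[3611.66 × 8962.16] = 5689.3123
r = -311.99 / 5689.3123 ≈ -0.055

-0.055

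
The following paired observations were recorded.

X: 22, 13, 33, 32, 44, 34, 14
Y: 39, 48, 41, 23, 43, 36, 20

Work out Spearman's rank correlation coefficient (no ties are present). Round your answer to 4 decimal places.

Rank X: 3, 1, 5, 4, 7, 6, 2
Rank Y: 4, 7, 5, 2, 6, 3, 1
d = rank(X) − rank(Y): -1, -6, 0, 2, 1, 3, 1; Σd² = 52
ρ = 1 − 6Σd² / [n(n²−1)] = 1 − 6×52 / (7×48) = 1 − 312/336 ≈ 0.0714

0.0714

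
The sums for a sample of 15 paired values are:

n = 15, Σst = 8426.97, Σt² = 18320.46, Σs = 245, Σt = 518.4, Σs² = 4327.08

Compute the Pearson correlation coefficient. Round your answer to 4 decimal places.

-0.1109

r = (nΣst − ΣsΣt) / √[(nΣs² − (Σs)²)(nΣt² − (Σt)²)]
Numerator: 15×8426.97 − 245×518.4 = -603.45
Denominator: √[(64906.2 − 60025)(274806.9 − 268738.56)] = √[4881.2 × 6068.34] = 5442.4977
r = -603.45 / 5442.4977 ≈ -0.1109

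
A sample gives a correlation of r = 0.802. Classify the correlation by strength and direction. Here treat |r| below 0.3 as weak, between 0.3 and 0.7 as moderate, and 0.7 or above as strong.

strong positive

r = 0.802 > 0 so the relationship is positive.
|r| = 0.802, which falls in the strong range.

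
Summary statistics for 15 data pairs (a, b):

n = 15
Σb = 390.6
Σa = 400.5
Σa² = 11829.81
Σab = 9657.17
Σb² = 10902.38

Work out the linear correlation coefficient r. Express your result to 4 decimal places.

-0.8467

r = (nΣab − ΣaΣb) / √[(nΣa² − (Σa)²)(nΣb² − (Σb)²)]
Numerator: 15×9657.17 − 400.5×390.6 = -11577.75
Denominator: √[(177447.15 − 160400.25)(163535.7 − 152568.36)] = √[17046.9 × 10967.34] = 13673.3006
r = -11577.75 / 13673.3006 ≈ -0.8467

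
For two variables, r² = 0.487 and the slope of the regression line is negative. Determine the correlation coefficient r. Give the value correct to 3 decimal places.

|r| = √0.487 = 0.698
The association is negative, so r = −0.698.

-0.698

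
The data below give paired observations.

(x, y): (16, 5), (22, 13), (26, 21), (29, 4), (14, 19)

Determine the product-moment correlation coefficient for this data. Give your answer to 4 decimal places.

n = 5, Σx = 107, Σy = 62, Σx² = 2453, Σy² = 1012, Σxy = 1294
nΣxy − ΣxΣy = 6470 − 6634 = -164
nΣx² − (Σx)² = 12265 − 11449 = 816; nΣy² − (Σy)² = 5060 − 3844 = 1216
r = -164 / √(816 × 1216) = -164 / 996.1205 ≈ -0.1646

-0.1646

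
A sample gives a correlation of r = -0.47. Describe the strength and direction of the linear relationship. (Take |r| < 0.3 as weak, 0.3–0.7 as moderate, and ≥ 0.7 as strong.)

moderate negative

r = -0.47 < 0 so the relationship is negative.
|r| = 0.47, which falls in the moderate range.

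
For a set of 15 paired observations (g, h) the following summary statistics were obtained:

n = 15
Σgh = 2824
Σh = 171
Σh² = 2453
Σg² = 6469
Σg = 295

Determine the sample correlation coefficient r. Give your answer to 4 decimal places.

-0.9298

r = (nΣgh − ΣgΣh) / √[(nΣg² − (Σg)²)(nΣh² − (Σh)²)]
Numerator: 15×2824 − 295×171 = -8085
Denominator: √[(97035 − 87025)(36795 − 29241)] = √[10010 × 7554] = 8695.7196
r = -8085 / 8695.7196 ≈ -0.9298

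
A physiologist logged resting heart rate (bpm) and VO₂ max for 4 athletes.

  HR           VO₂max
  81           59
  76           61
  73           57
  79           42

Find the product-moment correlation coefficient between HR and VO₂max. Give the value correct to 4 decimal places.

-0.2613

n = 4, Σx = 309, Σy = 219, Σx² = 23907, Σy² = 12215, Σxy = 16894
nΣxy − ΣxΣy = 67576 − 67671 = -95
nΣx² − (Σx)² = 95628 − 95481 = 147; nΣy² − (Σy)² = 48860 − 47961 = 899
r = -95 / √(147 × 899) = -95 / 363.5285 ≈ -0.2613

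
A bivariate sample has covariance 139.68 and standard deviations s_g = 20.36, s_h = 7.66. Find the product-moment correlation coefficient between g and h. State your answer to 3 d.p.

0.896

r = Cov(g,h) / (s_g · s_h) = 139.68 / (20.36 × 7.66)
  = 139.68 / 155.9576 ≈ 0.896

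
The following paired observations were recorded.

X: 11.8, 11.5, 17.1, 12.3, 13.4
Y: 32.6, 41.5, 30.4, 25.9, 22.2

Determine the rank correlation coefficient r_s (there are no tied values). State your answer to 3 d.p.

Rank X: 2, 1, 5, 3, 4
Rank Y: 4, 5, 3, 2, 1
d = rank(X) − rank(Y): -2, -4, 2, 1, 3; Σd² = 34
ρ = 1 − 6Σd² / [n(n²−1)] = 1 − 6×34 / (5×24) = 1 − 204/120 ≈ -0.700

-0.700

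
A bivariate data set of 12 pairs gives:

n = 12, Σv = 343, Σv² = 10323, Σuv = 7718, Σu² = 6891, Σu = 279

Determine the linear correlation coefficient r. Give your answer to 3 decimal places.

-0.561

r = (nΣuv − ΣuΣv) / √[(nΣu² − (Σu)²)(nΣv² − (Σv)²)]
Numerator: 12×7718 − 279×343 = -3081
Denominator: √[(82692 − 77841)(123876 − 117649)] = √[4851 × 6227] = 5496.1056
r = -3081 / 5496.1056 ≈ -0.561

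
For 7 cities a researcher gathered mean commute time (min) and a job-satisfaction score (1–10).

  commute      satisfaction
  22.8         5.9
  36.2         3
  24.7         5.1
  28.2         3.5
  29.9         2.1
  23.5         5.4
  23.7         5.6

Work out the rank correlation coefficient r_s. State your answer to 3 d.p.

-0.929

Rank commute: 1, 7, 4, 5, 6, 2, 3
Rank satisfaction: 7, 2, 4, 3, 1, 5, 6
d = rank(commute) − rank(satisfaction): -6, 5, 0, 2, 5, -3, -3; Σd² = 108
ρ = 1 − 6Σd² / [n(n²−1)] = 1 − 6×108 / (7×48) = 1 − 648/336 ≈ -0.929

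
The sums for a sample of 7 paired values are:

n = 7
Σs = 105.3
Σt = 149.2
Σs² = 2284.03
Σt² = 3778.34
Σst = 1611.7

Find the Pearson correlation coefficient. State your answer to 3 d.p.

r = (nΣst − ΣsΣt) / √[(nΣs² − (Σs)²)(nΣt² − (Σt)²)]
Numerator: 7×1611.7 − 105.3×149.2 = -4428.86
Denominator: √[(15988.21 − 11088.09)(26448.38 − 22260.64)] = √[4900.12 × 4187.74] = 4529.9480
r = -4428.86 / 4529.9480 ≈ -0.978

-0.978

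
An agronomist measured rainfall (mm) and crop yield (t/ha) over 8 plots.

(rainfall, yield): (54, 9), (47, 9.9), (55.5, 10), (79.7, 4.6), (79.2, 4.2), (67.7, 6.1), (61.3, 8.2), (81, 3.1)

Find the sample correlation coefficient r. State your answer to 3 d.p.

-0.972

n = 8, Σx = 525.4, Σy = 55.1, Σx² = 35731.96, Σy² = 431.87, Σxy = 3372.29
nΣxy − ΣxΣy = 26978.32 − 28949.54 = -1971.22
nΣx² − (Σx)² = 285855.68 − 276045.16 = 9810.52; nΣy² − (Σy)² = 3454.96 − 3036.01 = 418.95
r = -1971.22 / √(9810.52 × 418.95) = -1971.22 / 2027.3424 ≈ -0.972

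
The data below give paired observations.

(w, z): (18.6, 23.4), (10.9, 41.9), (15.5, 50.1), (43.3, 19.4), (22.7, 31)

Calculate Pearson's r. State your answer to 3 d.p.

n = 5, Σw = 111, Σz = 165.8, Σw² = 3095.2, Σz² = 6150.54, Σwz = 3212.22
nΣwz − ΣwΣz = 16061.1 − 18403.8 = -2342.7
nΣw² − (Σw)² = 15476 − 12321 = 3155; nΣz² − (Σz)² = 30752.7 − 27489.64 = 3263.06
r = -2342.7 / √(3155 × 3263.06) = -2342.7 / 3208.5751 ≈ -0.730

-0.730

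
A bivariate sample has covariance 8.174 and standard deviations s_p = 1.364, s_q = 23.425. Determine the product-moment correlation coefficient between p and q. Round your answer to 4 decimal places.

0.2558

r = Cov(p,q) / (s_p · s_q) = 8.174 / (1.364 × 23.425)
  = 8.174 / 31.9517 ≈ 0.2558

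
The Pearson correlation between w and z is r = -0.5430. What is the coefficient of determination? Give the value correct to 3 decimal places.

r² = (-0.5430)² = 0.295

0.295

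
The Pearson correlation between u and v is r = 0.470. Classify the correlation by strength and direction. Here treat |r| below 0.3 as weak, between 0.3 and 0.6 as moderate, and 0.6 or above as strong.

moderate positive

r = 0.470 > 0 so the relationship is positive.
|r| = 0.470, which falls in the moderate range.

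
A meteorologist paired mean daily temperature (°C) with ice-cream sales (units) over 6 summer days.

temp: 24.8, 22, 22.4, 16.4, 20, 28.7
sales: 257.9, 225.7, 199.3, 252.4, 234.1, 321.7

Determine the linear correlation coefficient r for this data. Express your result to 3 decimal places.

n = 6, Σx = 134.3, Σy = 1491.1, Σx² = 3093.45, Σy² = 379172.85, Σxy = 33879.79
nΣxy − ΣxΣy = 203278.74 − 200254.73 = 3024.01
nΣx² − (Σx)² = 18560.7 − 18036.49 = 524.21; nΣy² − (Σy)² = 2275037.1 − 2223379.21 = 51657.89
r = 3024.01 / √(524.21 × 51657.89) = 3024.01 / 5203.8046 ≈ 0.581

0.581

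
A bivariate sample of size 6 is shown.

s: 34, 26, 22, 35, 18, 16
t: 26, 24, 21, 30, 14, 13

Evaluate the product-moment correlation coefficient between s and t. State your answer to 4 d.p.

0.9578

n = 6, Σs = 151, Σt = 128, Σs² = 4121, Σt² = 2958, Σst = 3480
nΣst − ΣsΣt = 20880 − 19328 = 1552
nΣs² − (Σs)² = 24726 − 22801 = 1925; nΣt² − (Σt)² = 17748 − 16384 = 1364
r = 1552 / √(1925 × 1364) = 1552 / 1620.4012 ≈ 0.9578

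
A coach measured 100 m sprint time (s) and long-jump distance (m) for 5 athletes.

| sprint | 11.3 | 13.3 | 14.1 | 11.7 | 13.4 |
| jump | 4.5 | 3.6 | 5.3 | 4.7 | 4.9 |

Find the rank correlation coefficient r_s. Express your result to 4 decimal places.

Rank sprint: 1, 3, 5, 2, 4
Rank jump: 2, 1, 5, 3, 4
d = rank(sprint) − rank(jump): -1, 2, 0, -1, 0; Σd² = 6
ρ = 1 − 6Σd² / [n(n²−1)] = 1 − 6×6 / (5×24) = 1 − 36/120 ≈ 0.7000

0.7000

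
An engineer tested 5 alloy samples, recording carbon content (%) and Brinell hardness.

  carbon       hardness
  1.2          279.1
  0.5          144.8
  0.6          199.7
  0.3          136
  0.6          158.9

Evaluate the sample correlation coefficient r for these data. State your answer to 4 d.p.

n = 5, Σx = 3.2, Σy = 918.5, Σx² = 2.5, Σy² = 182489.15, Σxy = 663.28
nΣxy − ΣxΣy = 3316.4 − 2939.2 = 377.2
nΣx² − (Σx)² = 12.5 − 10.24 = 2.26; nΣy² − (Σy)² = 912445.75 − 843642.25 = 68803.5
r = 377.2 / √(2.26 × 68803.5) = 377.2 / 394.3297 ≈ 0.9566

0.9566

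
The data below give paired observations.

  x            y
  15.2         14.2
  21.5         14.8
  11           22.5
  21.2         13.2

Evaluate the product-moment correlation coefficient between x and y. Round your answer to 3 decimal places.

n = 4, Σx = 68.9, Σy = 64.7, Σx² = 1263.73, Σy² = 1101.17, Σxy = 1061.38
nΣxy − ΣxΣy = 4245.52 − 4457.83 = -212.31
nΣx² − (Σx)² = 5054.92 − 4747.21 = 307.71; nΣy² − (Σy)² = 4404.68 − 4186.09 = 218.59
r = -212.31 / √(307.71 × 218.59) = -212.31 / 259.3498 ≈ -0.819

-0.819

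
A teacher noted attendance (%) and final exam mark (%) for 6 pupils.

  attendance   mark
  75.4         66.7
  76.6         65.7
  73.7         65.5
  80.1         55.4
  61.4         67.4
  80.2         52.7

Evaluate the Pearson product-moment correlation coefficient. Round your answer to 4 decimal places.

-0.6785

n = 6, Σx = 447.4, Σy = 373.4, Σx² = 33602.42, Σy² = 23444.84, Σxy = 27691.59
nΣxy − ΣxΣy = 166149.54 − 167059.16 = -909.62
nΣx² − (Σx)² = 201614.52 − 200166.76 = 1447.76; nΣy² − (Σy)² = 140669.04 − 139427.56 = 1241.48
r = -909.62 / √(1447.76 × 1241.48) = -909.62 / 1340.6585 ≈ -0.6785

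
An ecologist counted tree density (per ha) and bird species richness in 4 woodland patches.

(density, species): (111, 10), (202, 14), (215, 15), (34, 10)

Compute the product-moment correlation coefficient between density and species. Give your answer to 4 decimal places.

0.9250

n = 4, Σx = 562, Σy = 49, Σx² = 100506, Σy² = 621, Σxy = 7503
nΣxy − ΣxΣy = 30012 − 27538 = 2474
nΣx² − (Σx)² = 402024 − 315844 = 86180; nΣy² − (Σy)² = 2484 − 2401 = 83
r = 2474 / √(86180 × 83) = 2474 / 2674.4981 ≈ 0.9250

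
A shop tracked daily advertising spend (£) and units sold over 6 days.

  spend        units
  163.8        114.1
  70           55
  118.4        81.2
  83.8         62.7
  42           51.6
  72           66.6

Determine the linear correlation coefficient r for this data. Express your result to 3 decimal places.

n = 6, Σx = 550, Σy = 431.2, Σx² = 59719.44, Σy² = 33666.66, Σxy = 44370.32
nΣxy − ΣxΣy = 266221.92 − 237160 = 29061.92
nΣx² − (Σx)² = 358316.64 − 302500 = 55816.64; nΣy² − (Σy)² = 201999.96 − 185933.44 = 16066.52
r = 29061.92 / √(55816.64 × 16066.52) = 29061.92 / 29946.2713 ≈ 0.970

0.970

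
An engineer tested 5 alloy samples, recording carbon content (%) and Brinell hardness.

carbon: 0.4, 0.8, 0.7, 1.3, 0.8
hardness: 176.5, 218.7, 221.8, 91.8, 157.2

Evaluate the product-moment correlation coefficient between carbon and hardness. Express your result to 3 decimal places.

-0.680

n = 5, Σx = 4, Σy = 866, Σx² = 3.62, Σy² = 161316.26, Σxy = 645.92
nΣxy − ΣxΣy = 3229.6 − 3464 = -234.4
nΣx² − (Σx)² = 18.1 − 16 = 2.1; nΣy² − (Σy)² = 806581.3 − 749956 = 56625.3
r = -234.4 / √(2.1 × 56625.3) = -234.4 / 344.8378 ≈ -0.680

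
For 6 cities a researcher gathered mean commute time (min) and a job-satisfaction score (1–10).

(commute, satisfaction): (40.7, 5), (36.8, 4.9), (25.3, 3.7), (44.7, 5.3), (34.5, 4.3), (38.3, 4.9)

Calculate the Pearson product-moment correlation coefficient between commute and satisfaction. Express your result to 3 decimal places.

0.972

n = 6, Σx = 220.3, Σy = 28.1, Σx² = 8306.05, Σy² = 133.29, Σxy = 1050.36
nΣxy − ΣxΣy = 6302.16 − 6190.43 = 111.73
nΣx² − (Σx)² = 49836.3 − 48532.09 = 1304.21; nΣy² − (Σy)² = 799.74 − 789.61 = 10.13
r = 111.73 / √(1304.21 × 10.13) = 111.73 / 114.9419 ≈ 0.972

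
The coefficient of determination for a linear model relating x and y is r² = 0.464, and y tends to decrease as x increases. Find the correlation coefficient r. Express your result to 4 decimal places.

|r| = √0.464 = 0.6812
The association is negative, so r = −0.6812.

-0.6812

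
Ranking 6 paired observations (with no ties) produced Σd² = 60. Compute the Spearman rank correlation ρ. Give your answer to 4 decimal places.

-0.7143

ρ = 1 − 6Σd² / [n(n²−1)] = 1 − 6×60 / (6×35)
  = 1 − 360/210 = 1 − 1.71429 ≈ -0.7143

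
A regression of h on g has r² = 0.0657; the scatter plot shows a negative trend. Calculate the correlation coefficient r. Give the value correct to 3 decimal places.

|r| = √0.0657 = 0.256
The association is negative, so r = −0.256.

-0.256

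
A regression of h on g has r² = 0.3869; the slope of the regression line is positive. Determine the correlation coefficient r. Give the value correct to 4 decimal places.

|r| = √0.3869 = 0.6220
The association is positive, so r = 0.6220.

0.6220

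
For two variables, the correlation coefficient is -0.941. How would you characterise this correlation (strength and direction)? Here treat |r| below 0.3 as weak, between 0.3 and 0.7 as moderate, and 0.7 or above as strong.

r = -0.941 < 0 so the relationship is negative.
|r| = 0.941, which falls in the strong range.

strong negative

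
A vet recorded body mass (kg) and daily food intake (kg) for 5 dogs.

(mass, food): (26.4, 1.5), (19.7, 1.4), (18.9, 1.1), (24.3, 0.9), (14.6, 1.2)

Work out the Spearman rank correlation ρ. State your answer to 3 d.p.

0.300

Rank mass: 5, 3, 2, 4, 1
Rank food: 5, 4, 2, 1, 3
d = rank(mass) − rank(food): 0, -1, 0, 3, -2; Σd² = 14
ρ = 1 − 6Σd² / [n(n²−1)] = 1 − 6×14 / (5×24) = 1 − 84/120 ≈ 0.300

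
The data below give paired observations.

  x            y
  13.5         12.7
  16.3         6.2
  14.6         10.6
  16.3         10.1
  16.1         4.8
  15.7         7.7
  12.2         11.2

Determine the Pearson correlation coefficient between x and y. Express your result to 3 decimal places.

-0.729

n = 7, Σx = 104.7, Σy = 63.3, Σx² = 1581.33, Σy² = 621.87, Σxy = 926.71
nΣxy − ΣxΣy = 6486.97 − 6627.51 = -140.54
nΣx² − (Σx)² = 11069.31 − 10962.09 = 107.22; nΣy² − (Σy)² = 4353.09 − 4006.89 = 346.2
r = -140.54 / √(107.22 × 346.2) = -140.54 / 192.6644 ≈ -0.729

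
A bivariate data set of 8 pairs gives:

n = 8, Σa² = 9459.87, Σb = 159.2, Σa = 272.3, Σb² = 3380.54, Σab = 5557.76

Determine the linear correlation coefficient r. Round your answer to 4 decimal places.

r = (nΣab − ΣaΣb) / √[(nΣa² − (Σa)²)(nΣb² − (Σb)²)]
Numerator: 8×5557.76 − 272.3×159.2 = 1111.92
Denominator: √[(75678.96 − 74147.29)(27044.32 − 25344.64)] = √[1531.67 × 1699.68] = 1613.4897
r = 1111.92 / 1613.4897 ≈ 0.6891

0.6891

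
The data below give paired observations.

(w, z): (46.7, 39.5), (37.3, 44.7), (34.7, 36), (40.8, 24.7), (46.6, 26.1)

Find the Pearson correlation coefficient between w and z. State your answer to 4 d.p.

n = 5, Σw = 206.1, Σz = 171, Σw² = 8612.47, Σz² = 6145.64, Σwz = 6985.18
nΣwz − ΣwΣz = 34925.9 − 35243.1 = -317.2
nΣw² − (Σw)² = 43062.35 − 42477.21 = 585.14; nΣz² − (Σz)² = 30728.2 − 29241 = 1487.2
r = -317.2 / √(585.14 × 1487.2) = -317.2 / 932.8559 ≈ -0.3400

-0.3400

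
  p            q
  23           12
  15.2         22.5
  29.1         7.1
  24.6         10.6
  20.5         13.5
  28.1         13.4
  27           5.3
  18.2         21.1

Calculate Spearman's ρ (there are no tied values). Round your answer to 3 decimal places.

-0.810

Rank p: 4, 1, 8, 5, 3, 7, 6, 2
Rank q: 4, 8, 2, 3, 6, 5, 1, 7
d = rank(p) − rank(q): 0, -7, 6, 2, -3, 2, 5, -5; Σd² = 152
ρ = 1 − 6Σd² / [n(n²−1)] = 1 − 6×152 / (8×63) = 1 − 912/504 ≈ -0.810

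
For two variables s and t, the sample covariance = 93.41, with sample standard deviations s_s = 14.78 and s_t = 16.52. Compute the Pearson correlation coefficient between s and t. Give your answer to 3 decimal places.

r = Cov(s,t) / (s_s · s_t) = 93.41 / (14.78 × 16.52)
  = 93.41 / 244.1656 ≈ 0.383

0.383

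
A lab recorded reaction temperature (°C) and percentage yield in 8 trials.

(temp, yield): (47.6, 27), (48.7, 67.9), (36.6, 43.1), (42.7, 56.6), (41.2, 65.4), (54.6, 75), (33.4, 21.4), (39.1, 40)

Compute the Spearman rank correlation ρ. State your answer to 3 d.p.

0.714

Rank temp: 6, 7, 2, 5, 4, 8, 1, 3
Rank yield: 2, 7, 4, 5, 6, 8, 1, 3
d = rank(temp) − rank(yield): 4, 0, -2, 0, -2, 0, 0, 0; Σd² = 24
ρ = 1 − 6Σd² / [n(n²−1)] = 1 − 6×24 / (8×63) = 1 − 144/504 ≈ 0.714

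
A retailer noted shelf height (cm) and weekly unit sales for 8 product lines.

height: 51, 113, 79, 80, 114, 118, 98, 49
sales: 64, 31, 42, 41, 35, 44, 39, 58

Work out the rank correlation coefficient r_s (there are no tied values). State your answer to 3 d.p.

Rank height: 2, 6, 3, 4, 7, 8, 5, 1
Rank sales: 8, 1, 5, 4, 2, 6, 3, 7
d = rank(height) − rank(sales): -6, 5, -2, 0, 5, 2, 2, -6; Σd² = 134
ρ = 1 − 6Σd² / [n(n²−1)] = 1 − 6×134 / (8×63) = 1 − 804/504 ≈ -0.595

-0.595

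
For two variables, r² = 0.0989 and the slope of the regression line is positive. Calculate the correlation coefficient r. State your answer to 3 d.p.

0.314

|r| = √0.0989 = 0.314
The association is positive, so r = 0.314.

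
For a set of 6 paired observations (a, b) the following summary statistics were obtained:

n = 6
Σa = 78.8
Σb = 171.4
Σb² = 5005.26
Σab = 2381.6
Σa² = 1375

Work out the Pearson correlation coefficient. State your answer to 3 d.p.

0.678

r = (nΣab − ΣaΣb) / √[(nΣa² − (Σa)²)(nΣb² − (Σb)²)]
Numerator: 6×2381.6 − 78.8×171.4 = 783.28
Denominator: √[(8250 − 6209.44)(30031.56 − 29377.96)] = √[2040.56 × 653.6] = 1154.8636
r = 783.28 / 1154.8636 ≈ 0.678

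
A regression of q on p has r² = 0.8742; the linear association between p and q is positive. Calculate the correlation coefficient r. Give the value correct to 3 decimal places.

|r| = √0.8742 = 0.935
The association is positive, so r = 0.935.

0.935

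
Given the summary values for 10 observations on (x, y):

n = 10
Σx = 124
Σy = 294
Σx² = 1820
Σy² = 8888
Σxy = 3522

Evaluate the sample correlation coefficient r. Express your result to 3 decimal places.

r = (nΣxy − ΣxΣy) / √[(nΣx² − (Σx)²)(nΣy² − (Σy)²)]
Numerator: 10×3522 − 124×294 = -1236
Denominator: √[(18200 − 15376)(88880 − 86436)] = √[2824 × 2444] = 2627.1384
r = -1236 / 2627.1384 ≈ -0.470

-0.470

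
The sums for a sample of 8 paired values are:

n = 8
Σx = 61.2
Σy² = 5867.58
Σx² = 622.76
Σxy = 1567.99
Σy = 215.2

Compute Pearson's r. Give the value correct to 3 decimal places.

r = (nΣxy − ΣxΣy) / √[(nΣx² − (Σx)²)(nΣy² − (Σy)²)]
Numerator: 8×1567.99 − 61.2×215.2 = -626.32
Denominator: √[(4982.08 − 3745.44)(46940.64 − 46311.04)] = √[1236.64 × 629.6] = 882.3766
r = -626.32 / 882.3766 ≈ -0.710

-0.710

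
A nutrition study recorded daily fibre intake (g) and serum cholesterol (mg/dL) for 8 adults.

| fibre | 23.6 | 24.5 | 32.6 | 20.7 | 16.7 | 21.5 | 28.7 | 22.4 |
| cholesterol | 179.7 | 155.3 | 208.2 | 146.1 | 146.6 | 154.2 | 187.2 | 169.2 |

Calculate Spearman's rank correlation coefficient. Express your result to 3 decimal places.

Rank fibre: 5, 6, 8, 2, 1, 3, 7, 4
Rank cholesterol: 6, 4, 8, 1, 2, 3, 7, 5
d = rank(fibre) − rank(cholesterol): -1, 2, 0, 1, -1, 0, 0, -1; Σd² = 8
ρ = 1 − 6Σd² / [n(n²−1)] = 1 − 6×8 / (8×63) = 1 − 48/504 ≈ 0.905

0.905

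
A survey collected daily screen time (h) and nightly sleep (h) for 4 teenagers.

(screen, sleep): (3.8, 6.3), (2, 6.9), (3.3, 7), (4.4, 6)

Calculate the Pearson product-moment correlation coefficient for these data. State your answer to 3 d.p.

n = 4, Σx = 13.5, Σy = 26.2, Σx² = 48.69, Σy² = 172.3, Σxy = 87.24
nΣxy − ΣxΣy = 348.96 − 353.7 = -4.74
nΣx² − (Σx)² = 194.76 − 182.25 = 12.51; nΣy² − (Σy)² = 689.2 − 686.44 = 2.76
r = -4.74 / √(12.51 × 2.76) = -4.74 / 5.8760 ≈ -0.807

-0.807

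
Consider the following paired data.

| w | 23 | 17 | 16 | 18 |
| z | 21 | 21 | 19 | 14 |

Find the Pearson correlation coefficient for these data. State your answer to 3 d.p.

0.276

n = 4, Σw = 74, Σz = 75, Σw² = 1398, Σz² = 1439, Σwz = 1396
nΣwz − ΣwΣz = 5584 − 5550 = 34
nΣw² − (Σw)² = 5592 − 5476 = 116; nΣz² − (Σz)² = 5756 − 5625 = 131
r = 34 / √(116 × 131) = 34 / 123.2721 ≈ 0.276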